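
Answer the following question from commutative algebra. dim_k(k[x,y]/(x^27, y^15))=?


Basis: x^i*y^j, i<27, j<15
27*15=405


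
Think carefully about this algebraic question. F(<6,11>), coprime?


gcd(6,11)=1 => F=ab-a-b=6*11-6-11=66-17=49


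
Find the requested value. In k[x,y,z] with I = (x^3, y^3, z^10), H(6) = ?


Need i<3, j<3, k<10 with i+j+k=6.
For each i, j ranges over max(0,6-i-9)..min(2,6-i):
  i=0: j in [0,2] -> 3
  i=1: j in [0,2] -> 3
  i=2: j in [0,2] -> 3
H(6) = 3+3+3 = 9


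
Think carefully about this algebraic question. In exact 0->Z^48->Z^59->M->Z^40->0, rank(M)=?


Alt sum=0:
(-1)^0*48 + (-1)^1*59 + (-1)^2*? + (-1)^3*40=0
rank(M)=51


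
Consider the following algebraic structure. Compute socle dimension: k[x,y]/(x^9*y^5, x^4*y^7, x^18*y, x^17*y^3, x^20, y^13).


Socle = ann(m) = span of standard monomials u with x*u, y*u in I (staircase corners).
Minimal generators: x^20, x^18*y, x^17*y^3, x^9*y^5, x^4*y^7, y^13
Corners: x^3y^12, x^8y^6, x^16y^4, x^17y^2, x^19
Socle dim=5


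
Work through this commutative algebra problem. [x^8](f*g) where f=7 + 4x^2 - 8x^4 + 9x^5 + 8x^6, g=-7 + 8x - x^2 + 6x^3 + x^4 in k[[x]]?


[x^8] = sum a_i*b_j, i+j=8
  -8*1=-8
  9*6=54
  8*-1=-8
Sum=38


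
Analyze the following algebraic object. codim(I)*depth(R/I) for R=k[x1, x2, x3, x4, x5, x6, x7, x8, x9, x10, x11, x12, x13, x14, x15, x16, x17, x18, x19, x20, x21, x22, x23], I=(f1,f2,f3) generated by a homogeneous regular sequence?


codim=3, depth=dim(R/I)=23-3=20
Product=3*20=60


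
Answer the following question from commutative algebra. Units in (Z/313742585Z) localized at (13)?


Local ring = Z/62748517Z.
phi(62748517) = 13^6*(13-1) = 57921708


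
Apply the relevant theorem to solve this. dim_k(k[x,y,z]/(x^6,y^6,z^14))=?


Basis: x^iy^jz^k, i<6,j<6,k<14
6*6*14=504


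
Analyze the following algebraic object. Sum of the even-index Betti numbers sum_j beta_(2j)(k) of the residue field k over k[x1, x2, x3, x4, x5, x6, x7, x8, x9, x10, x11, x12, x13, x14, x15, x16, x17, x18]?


Koszul resolution: beta_i(k)=C(n,i), n=18
sum_even C(18,i) = 2^(n-1) = 2^17 = 131072


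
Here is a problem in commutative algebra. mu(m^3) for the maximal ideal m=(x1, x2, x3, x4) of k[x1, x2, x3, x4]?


Graded Nakayama: mu(m^d) = dim_k (m^d/m^(d+1)) = #degree-3 monomials in 4 vars
C(n+d-1,d)=C(6,3)=20


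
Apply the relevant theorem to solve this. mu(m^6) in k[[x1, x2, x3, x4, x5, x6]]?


C(n+d-1,d)=C(11,6)=462


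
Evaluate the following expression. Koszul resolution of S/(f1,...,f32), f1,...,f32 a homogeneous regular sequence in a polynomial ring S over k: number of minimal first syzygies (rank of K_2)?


Regular sequence => Koszul complex is the minimal free resolution.
Syz_1 minimally generated by Koszul relations f_i*e_j - f_j*e_i (i<j): mu(Syz_1) = beta_2 = C(m,2) = m(m-1)/2
m=32
32*31/2 = 496


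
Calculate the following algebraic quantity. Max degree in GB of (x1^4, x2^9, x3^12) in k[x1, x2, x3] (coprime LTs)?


Pure powers, coprime LTs => already GB.
Degrees: 4, 9, 12
Max=12


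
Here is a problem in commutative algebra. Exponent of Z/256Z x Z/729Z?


Exponent = lcm of the cyclic orders; pairwise coprime => product.
2^8*3^6=256*729=186624


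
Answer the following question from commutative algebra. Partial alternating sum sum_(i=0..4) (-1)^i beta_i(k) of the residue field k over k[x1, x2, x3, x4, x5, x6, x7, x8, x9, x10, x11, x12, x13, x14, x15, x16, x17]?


Koszul resolution: beta_i(k)=C(n,i), n=17
sum_(i=0..p) (-1)^i C(n,i) = (-1)^p C(n-1,p)
(-1)^4*C(16,4) = (-1)^4*1820 = 1820


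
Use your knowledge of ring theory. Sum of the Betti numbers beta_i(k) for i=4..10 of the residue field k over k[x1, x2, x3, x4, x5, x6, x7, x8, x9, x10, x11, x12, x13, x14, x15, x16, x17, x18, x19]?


Koszul resolution: beta_i(k)=C(n,i), n=19
C(19,4)=3876, C(19,5)=11628, C(19,6)=27132, C(19,7)=50388, C(19,8)=75582, C(19,9)=92378, C(19,10)=92378
Sum=353362


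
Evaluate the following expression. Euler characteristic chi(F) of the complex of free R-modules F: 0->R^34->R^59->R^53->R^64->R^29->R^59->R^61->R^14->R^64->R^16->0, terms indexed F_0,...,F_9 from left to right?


chi = sum (-1)^i * rank:
(-1)^0*34=34
(-1)^1*59=-59
(-1)^2*53=53
(-1)^3*64=-64
(-1)^4*29=29
(-1)^5*59=-59
(-1)^6*61=61
(-1)^7*14=-14
(-1)^8*64=64
(-1)^9*16=-16
chi=29


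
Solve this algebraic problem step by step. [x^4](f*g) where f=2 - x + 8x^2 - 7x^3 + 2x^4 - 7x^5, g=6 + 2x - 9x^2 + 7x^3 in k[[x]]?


[x^4] = sum a_i*b_j, i+j=4
  -1*7=-7
  8*-9=-72
  -7*2=-14
  2*6=12
Sum=-81


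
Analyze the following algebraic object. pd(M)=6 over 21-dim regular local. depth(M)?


pd+depth=depth(R)=21
depth=21-6=15


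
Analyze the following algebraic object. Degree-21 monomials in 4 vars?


C(d+n-1,n-1)=C(24,3)=2024


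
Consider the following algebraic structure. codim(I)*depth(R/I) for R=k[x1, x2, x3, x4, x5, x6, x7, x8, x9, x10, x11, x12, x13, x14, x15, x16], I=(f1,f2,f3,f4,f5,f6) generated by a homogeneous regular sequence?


codim=6, depth=dim(R/I)=16-6=10
Product=6*10=60


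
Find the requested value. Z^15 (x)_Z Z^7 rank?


rank(M(x)N) = rank(M)*rank(N)
15*7 = 105


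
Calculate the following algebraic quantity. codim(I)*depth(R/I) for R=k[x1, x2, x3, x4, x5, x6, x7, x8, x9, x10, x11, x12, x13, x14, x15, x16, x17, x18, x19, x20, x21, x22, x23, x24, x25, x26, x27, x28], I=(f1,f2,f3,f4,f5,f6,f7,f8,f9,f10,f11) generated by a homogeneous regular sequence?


codim=11, depth=dim(R/I)=28-11=17
Product=11*17=187


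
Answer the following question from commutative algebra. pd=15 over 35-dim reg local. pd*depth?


pd+depth=35
depth=35-15=20
pd*depth=15*20=300


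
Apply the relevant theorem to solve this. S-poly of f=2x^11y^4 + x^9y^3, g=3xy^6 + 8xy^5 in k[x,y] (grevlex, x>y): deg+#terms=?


LT(f)=2x^11y^4, LT(g)=3xy^6
lcm(LM)=x^11y^6
S(f,g) (scaled by 6 to clear denominators) = 3y^2*f - 2x^10*g = -16x^11y^5 + 3x^9y^5
2 terms, deg 16.
16+2=18


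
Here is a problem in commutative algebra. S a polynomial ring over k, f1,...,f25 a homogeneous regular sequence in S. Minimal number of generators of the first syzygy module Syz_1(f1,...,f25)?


Regular sequence => Koszul complex is the minimal free resolution.
Syz_1 minimally generated by Koszul relations f_i*e_j - f_j*e_i (i<j): mu(Syz_1) = beta_2 = C(m,2) = m(m-1)/2
m=25
25*24/2 = 300


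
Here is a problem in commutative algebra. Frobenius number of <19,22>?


gcd(19,22)=1 => F=ab-a-b=19*22-19-22=418-41=377


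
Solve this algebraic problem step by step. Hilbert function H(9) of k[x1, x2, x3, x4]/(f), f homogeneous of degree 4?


C(12,3)-C(8,3)=220-56=164


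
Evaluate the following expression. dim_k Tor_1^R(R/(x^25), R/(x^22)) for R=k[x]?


Tor_1(R/I,R/J)=(I cap J)/IJ=(x^25)/(x^47)
dim=47-25=min(25,22)=22


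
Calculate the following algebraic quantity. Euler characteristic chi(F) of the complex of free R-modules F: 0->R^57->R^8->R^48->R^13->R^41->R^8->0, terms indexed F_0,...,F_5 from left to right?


chi = sum (-1)^i * rank:
(-1)^0*57=57
(-1)^1*8=-8
(-1)^2*48=48
(-1)^3*13=-13
(-1)^4*41=41
(-1)^5*8=-8
chi=117


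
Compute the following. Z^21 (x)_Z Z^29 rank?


rank(M(x)N) = rank(M)*rank(N)
21*29 = 609


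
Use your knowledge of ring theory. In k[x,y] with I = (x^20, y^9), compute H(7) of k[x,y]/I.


k[x,y], I = (x^20, y^9), d = 7
Need i < 20 and d-i < 9.
Range: 0 <= i <= 7.
H(7) = 8


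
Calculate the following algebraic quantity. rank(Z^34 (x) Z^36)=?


rank(M(x)N) = rank(M)*rank(N)
34*36 = 1224


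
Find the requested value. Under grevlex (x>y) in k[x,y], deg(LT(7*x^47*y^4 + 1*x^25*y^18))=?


LT: 7*x^47*y^4
deg_x=47, deg_y=4
Total=47+4=51


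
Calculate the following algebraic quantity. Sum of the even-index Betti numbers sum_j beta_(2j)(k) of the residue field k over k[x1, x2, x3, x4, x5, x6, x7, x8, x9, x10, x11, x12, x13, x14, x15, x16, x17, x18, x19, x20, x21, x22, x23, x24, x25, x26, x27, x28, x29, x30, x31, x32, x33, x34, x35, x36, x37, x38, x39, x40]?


Koszul resolution: beta_i(k)=C(n,i), n=40
sum_even C(40,i) = 2^(n-1) = 2^39 = 549755813888


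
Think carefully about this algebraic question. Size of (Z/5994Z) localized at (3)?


3-primary part: 5994=3^4*74
Size=3^4=81


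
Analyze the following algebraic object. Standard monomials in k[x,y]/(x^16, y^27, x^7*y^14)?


k[x,y]/I, I = (x^16, y^27, x^7*y^14)
Rect: 16x27=432. Corner: (16-7)x(27-14)=117.
dim = 432-117 = 315


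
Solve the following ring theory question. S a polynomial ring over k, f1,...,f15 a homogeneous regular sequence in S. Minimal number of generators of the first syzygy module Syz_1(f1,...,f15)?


Regular sequence => Koszul complex is the minimal free resolution.
Syz_1 minimally generated by Koszul relations f_i*e_j - f_j*e_i (i<j): mu(Syz_1) = beta_2 = C(m,2) = m(m-1)/2
m=15
15*14/2 = 105


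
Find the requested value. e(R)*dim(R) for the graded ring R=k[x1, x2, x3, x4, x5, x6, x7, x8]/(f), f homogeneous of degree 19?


e(R)=deg(f)=19, dim(R)=8-1=7
e*dim=19*7=133


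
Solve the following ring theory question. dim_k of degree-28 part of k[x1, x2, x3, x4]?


C(d+n-1,n-1)=C(31,3)=4495


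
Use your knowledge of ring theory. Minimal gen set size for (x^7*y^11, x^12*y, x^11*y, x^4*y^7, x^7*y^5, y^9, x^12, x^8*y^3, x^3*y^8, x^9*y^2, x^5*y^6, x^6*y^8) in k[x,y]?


Remove redundant (divisible by others).
x^7*y^11 redundant.
x^6*y^8 redundant.
x^12*y redundant.
Min: x^12, x^11*y, x^9*y^2, x^8*y^3, x^7*y^5, x^5*y^6, x^4*y^7, x^3*y^8, y^9
Count=9


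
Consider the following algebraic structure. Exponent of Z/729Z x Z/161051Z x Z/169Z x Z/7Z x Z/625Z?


Exponent = lcm of the cyclic orders; pairwise coprime => product.
3^6*11^5*13^2*7^1*5^4=729*161051*169*7*625=86807193598125


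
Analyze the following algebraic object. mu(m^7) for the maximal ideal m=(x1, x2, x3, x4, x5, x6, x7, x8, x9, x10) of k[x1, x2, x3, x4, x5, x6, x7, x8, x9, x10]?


Graded Nakayama: mu(m^d) = dim_k (m^d/m^(d+1)) = #degree-7 monomials in 10 vars
C(n+d-1,d)=C(16,7)=11440


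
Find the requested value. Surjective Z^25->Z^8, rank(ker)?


rank(ker) = 25-8 = 17


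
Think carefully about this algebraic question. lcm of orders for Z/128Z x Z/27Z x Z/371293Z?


Exponent = lcm of the cyclic orders; pairwise coprime => product.
2^7*3^3*13^5=128*27*371293=1283188608


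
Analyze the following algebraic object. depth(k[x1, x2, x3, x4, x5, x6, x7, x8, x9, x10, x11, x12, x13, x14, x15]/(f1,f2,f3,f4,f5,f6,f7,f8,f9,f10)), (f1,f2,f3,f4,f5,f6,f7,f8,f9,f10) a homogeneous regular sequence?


depth(R)=15
depth(R/I)=15-10=5


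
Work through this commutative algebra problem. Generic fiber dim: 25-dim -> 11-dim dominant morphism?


dim(fiber)=dim(X)-dim(Y)=25-11=14


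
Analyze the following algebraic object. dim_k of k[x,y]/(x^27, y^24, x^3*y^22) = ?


k[x,y]/I, I = (x^27, y^24, x^3*y^22)
Rect: 27x24=648. Corner: (27-3)x(24-22)=48.
dim = 648-48 = 600


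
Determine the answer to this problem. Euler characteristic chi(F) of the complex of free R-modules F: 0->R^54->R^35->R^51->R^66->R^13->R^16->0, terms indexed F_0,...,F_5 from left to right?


chi = sum (-1)^i * rank:
(-1)^0*54=54
(-1)^1*35=-35
(-1)^2*51=51
(-1)^3*66=-66
(-1)^4*13=13
(-1)^5*16=-16
chi=1


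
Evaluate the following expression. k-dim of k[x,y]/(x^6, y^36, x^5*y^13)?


k[x,y]/I, I = (x^6, y^36, x^5*y^13)
Rect: 6x36=216. Corner: (6-5)x(36-13)=23.
dim = 216-23 = 193


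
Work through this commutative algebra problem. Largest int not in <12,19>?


gcd(12,19)=1 => F=ab-a-b=12*19-12-19=228-31=197


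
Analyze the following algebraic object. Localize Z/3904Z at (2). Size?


2-primary part: 3904=2^6*61
Size=2^6=64


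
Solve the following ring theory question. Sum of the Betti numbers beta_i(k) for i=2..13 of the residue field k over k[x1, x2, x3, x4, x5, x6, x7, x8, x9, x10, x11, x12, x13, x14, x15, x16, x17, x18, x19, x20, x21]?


Koszul resolution: beta_i(k)=C(n,i), n=21
C(21,2)=210, C(21,3)=1330, C(21,4)=5985, C(21,5)=20349, C(21,6)=54264, C(21,7)=116280, C(21,8)=203490, C(21,9)=293930, C(21,10)=352716, C(21,11)=352716, C(21,12)=293930, C(21,13)=203490
Sum=1898690


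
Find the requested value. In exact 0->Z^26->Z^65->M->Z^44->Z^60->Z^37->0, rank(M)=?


Alt sum=0:
(-1)^0*26 + (-1)^1*65 + (-1)^2*? + (-1)^3*44 + (-1)^4*60 + (-1)^5*37=0
rank(M)=60


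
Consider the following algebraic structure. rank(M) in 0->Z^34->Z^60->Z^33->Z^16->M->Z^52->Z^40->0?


Alt sum=0:
(-1)^0*34 + (-1)^1*60 + (-1)^2*33 + (-1)^3*16 + (-1)^4*? + (-1)^5*52 + (-1)^6*40=0
rank(M)=21


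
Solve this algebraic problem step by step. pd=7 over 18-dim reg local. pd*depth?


pd+depth=18
depth=18-7=11
pd*depth=7*11=77


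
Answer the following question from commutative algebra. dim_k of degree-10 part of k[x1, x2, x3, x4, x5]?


C(d+n-1,n-1)=C(14,4)=1001


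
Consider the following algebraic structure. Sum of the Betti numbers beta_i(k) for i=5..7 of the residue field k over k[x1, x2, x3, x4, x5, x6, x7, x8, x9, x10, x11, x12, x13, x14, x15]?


Koszul resolution: beta_i(k)=C(n,i), n=15
C(15,5)=3003, C(15,6)=5005, C(15,7)=6435
Sum=14443


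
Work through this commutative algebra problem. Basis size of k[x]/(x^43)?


Basis: 1,x,...,x^42
dim=43


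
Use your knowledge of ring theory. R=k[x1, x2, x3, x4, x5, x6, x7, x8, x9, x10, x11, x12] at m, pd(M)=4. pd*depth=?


pd+depth=12
depth=12-4=8
pd*depth=4*8=32


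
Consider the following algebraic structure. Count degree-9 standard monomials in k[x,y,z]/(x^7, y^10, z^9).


Need i<7, j<10, k<9 with i+j+k=9.
For each i, j ranges over max(0,9-i-8)..min(9,9-i):
  i=0: j in [1,9] -> 9
  i=1: j in [0,8] -> 9
  i=2: j in [0,7] -> 8
  i=3: j in [0,6] -> 7
  i=4: j in [0,5] -> 6
  i=5: j in [0,4] -> 5
  i=6: j in [0,3] -> 4
H(9) = 9+9+8+7+6+5+4 = 48


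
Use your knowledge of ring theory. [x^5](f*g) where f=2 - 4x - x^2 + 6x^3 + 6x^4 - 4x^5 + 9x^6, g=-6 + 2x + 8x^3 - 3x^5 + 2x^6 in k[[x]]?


[x^5] = sum a_i*b_j, i+j=5
  2*-3=-6
  -1*8=-8
  6*2=12
  -4*-6=24
Sum=22


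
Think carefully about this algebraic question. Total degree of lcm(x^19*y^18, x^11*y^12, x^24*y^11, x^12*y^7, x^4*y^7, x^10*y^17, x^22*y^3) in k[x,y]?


lcm = componentwise max:
x: max(19,11,24,12,4,10,22)=24
y: max(18,12,11,7,7,17,3)=18
Total=24+18=42


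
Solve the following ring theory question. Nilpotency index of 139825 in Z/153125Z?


139825^k mod 153125:
k=1: 139825
k=2: 30625
k=3: 0
First zero at k = 3


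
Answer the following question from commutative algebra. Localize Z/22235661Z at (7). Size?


7-primary part: 22235661=7^7*27
Size=7^7=823543


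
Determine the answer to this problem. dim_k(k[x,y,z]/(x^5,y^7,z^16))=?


Basis: x^iy^jz^k, i<5,j<7,k<16
5*7*16=560


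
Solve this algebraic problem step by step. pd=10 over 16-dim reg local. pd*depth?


pd+depth=16
depth=16-10=6
pd*depth=10*6=60


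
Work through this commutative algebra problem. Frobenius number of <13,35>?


gcd(13,35)=1 => F=ab-a-b=13*35-13-35=455-48=407


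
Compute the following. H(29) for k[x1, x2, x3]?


C(d+n-1,n-1)=C(31,2)=465


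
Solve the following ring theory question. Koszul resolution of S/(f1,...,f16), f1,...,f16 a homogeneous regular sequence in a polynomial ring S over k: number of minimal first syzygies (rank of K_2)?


Regular sequence => Koszul complex is the minimal free resolution.
Syz_1 minimally generated by Koszul relations f_i*e_j - f_j*e_i (i<j): mu(Syz_1) = beta_2 = C(m,2) = m(m-1)/2
m=16
16*15/2 = 120


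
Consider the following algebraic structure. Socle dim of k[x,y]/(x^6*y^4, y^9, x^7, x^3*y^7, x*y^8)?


Socle = ann(m) = span of standard monomials u with x*u, y*u in I (staircase corners).
Minimal generators: x^7, x^6*y^4, x^3*y^7, x*y^8, y^9
Corners: y^8, x^2y^7, x^5y^6, x^6y^3
Socle dim=4


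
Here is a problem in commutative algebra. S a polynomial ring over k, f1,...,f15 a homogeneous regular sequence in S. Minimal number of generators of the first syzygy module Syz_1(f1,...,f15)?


Regular sequence => Koszul complex is the minimal free resolution.
Syz_1 minimally generated by Koszul relations f_i*e_j - f_j*e_i (i<j): mu(Syz_1) = beta_2 = C(m,2) = m(m-1)/2
m=15
15*14/2 = 105


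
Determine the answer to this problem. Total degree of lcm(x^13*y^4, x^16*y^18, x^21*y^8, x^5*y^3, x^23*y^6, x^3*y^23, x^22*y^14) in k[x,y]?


lcm = componentwise max:
x: max(13,16,21,5,23,3,22)=23
y: max(4,18,8,3,6,23,14)=23
Total=23+23=46


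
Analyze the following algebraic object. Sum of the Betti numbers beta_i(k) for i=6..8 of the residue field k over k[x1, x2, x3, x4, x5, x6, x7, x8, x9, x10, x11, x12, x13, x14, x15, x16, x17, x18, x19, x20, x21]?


Koszul resolution: beta_i(k)=C(n,i), n=21
C(21,6)=54264, C(21,7)=116280, C(21,8)=203490
Sum=374034


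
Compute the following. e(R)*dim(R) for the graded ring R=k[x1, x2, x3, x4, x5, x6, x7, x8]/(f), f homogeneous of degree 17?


e(R)=deg(f)=17, dim(R)=8-1=7
e*dim=17*7=119


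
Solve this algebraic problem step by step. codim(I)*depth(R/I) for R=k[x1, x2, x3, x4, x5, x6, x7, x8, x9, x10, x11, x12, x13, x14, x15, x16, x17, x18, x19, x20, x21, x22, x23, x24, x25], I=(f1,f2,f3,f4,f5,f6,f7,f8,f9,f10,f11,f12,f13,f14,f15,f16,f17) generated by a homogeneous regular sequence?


codim=17, depth=dim(R/I)=25-17=8
Product=17*8=136


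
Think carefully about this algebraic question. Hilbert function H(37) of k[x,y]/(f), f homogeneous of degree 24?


H(t)=d for t>=d-1.
d=24, t=37
H(37)=24


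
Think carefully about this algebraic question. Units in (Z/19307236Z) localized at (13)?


Local ring = Z/4826809Z.
phi(4826809) = 13^5*(13-1) = 4455516


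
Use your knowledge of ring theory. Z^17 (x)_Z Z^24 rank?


rank(M(x)N) = rank(M)*rank(N)
17*24 = 408


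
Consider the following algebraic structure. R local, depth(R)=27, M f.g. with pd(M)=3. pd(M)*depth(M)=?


pd+depth=27
depth=27-3=24
pd*depth=3*24=72


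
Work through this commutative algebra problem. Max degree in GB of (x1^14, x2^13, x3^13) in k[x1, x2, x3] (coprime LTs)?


Pure powers, coprime LTs => already GB.
Degrees: 14, 13, 13
Max=14


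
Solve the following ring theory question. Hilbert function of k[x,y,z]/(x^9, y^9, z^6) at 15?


Need i<9, j<9, k<6 with i+j+k=15.
For each i, j ranges over max(0,15-i-5)..min(8,15-i):
  i=0: j in [10,8] -> 0
  i=1: j in [9,8] -> 0
  i=2: j in [8,8] -> 1
  i=3: j in [7,8] -> 2
  i=4: j in [6,8] -> 3
  i=5: j in [5,8] -> 4
  i=6: j in [4,8] -> 5
  i=7: j in [3,8] -> 6
  i=8: j in [2,7] -> 6
H(15) = 0+0+1+2+3+4+5+6+6 = 27


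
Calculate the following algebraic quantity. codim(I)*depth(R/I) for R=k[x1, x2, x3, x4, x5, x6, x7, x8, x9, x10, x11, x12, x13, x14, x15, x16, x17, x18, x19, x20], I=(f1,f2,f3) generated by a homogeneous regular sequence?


codim=3, depth=dim(R/I)=20-3=17
Product=3*17=51


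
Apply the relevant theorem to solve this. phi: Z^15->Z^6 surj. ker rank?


rank(ker) = 15-6 = 9


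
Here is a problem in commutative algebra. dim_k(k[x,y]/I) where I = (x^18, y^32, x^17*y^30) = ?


k[x,y]/I, I = (x^18, y^32, x^17*y^30)
Rect: 18x32=576. Corner: (18-17)x(32-30)=2.
dim = 576-2 = 574


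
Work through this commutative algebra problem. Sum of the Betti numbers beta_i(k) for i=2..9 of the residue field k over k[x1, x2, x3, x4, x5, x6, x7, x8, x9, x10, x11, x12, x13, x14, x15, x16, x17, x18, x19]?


Koszul resolution: beta_i(k)=C(n,i), n=19
C(19,2)=171, C(19,3)=969, C(19,4)=3876, C(19,5)=11628, C(19,6)=27132, C(19,7)=50388, C(19,8)=75582, C(19,9)=92378
Sum=262124


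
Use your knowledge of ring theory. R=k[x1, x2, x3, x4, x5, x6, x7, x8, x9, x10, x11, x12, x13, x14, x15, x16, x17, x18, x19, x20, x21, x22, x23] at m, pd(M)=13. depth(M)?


pd+depth=depth(R)=23
depth=23-13=10


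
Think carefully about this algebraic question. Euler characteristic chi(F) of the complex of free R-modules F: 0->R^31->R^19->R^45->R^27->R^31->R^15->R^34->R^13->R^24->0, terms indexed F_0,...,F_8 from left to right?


chi = sum (-1)^i * rank:
(-1)^0*31=31
(-1)^1*19=-19
(-1)^2*45=45
(-1)^3*27=-27
(-1)^4*31=31
(-1)^5*15=-15
(-1)^6*34=34
(-1)^7*13=-13
(-1)^8*24=24
chi=91


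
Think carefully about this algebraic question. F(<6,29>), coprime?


gcd(6,29)=1 => F=ab-a-b=6*29-6-29=174-35=139


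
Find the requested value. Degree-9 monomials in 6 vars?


C(d+n-1,n-1)=C(14,5)=2002


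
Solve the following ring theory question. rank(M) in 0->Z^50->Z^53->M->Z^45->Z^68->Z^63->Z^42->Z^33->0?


Alt sum=0:
(-1)^0*50 + (-1)^1*53 + (-1)^2*? + (-1)^3*45 + (-1)^4*68 + (-1)^5*63 + (-1)^6*42 + (-1)^7*33=0
rank(M)=34


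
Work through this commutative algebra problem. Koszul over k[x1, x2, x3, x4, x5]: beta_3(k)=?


C(n,i)=C(5,3)=10


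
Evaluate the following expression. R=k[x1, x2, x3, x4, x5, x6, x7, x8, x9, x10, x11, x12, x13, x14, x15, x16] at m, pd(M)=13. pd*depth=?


pd+depth=16
depth=16-13=3
pd*depth=13*3=39


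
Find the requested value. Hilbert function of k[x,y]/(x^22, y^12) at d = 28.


k[x,y], I = (x^22, y^12), d = 28
Need i < 22 and d-i < 12.
Range: 17 <= i <= 21.
H(28) = 5


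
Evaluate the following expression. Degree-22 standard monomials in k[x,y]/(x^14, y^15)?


k[x,y], I = (x^14, y^15), d = 22
Need i < 14 and d-i < 15.
Range: 8 <= i <= 13.
H(22) = 6


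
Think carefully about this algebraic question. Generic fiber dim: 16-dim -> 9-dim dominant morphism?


dim(fiber)=dim(X)-dim(Y)=16-9=7


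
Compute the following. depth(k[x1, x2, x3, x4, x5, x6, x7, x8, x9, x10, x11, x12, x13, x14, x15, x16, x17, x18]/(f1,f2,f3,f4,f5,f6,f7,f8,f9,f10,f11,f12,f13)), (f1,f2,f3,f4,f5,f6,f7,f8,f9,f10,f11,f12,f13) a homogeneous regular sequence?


depth(R)=18
depth(R/I)=18-13=5


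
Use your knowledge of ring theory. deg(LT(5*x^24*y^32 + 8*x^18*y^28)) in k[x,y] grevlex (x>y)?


LT: 5*x^24*y^32
deg_x=24, deg_y=32
Total=24+32=56


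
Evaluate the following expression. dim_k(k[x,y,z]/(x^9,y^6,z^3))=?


Basis: x^iy^jz^k, i<9,j<6,k<3
9*6*3=162


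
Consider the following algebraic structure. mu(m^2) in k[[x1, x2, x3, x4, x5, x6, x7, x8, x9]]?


C(n+d-1,d)=C(10,2)=45


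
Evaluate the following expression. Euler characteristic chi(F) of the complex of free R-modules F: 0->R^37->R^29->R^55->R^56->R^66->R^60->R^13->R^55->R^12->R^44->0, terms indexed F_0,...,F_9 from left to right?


chi = sum (-1)^i * rank:
(-1)^0*37=37
(-1)^1*29=-29
(-1)^2*55=55
(-1)^3*56=-56
(-1)^4*66=66
(-1)^5*60=-60
(-1)^6*13=13
(-1)^7*55=-55
(-1)^8*12=12
(-1)^9*44=-44
chi=-61


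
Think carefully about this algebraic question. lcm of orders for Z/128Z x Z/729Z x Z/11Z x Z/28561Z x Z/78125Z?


Exponent = lcm of the cyclic orders; pairwise coprime => product.
2^7*3^6*11^1*13^4*5^7=128*729*11*28561*78125=2290306590000000


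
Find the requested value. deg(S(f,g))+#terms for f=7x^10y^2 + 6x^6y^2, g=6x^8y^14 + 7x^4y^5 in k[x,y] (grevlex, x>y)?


LT(f)=7x^10y^2, LT(g)=6x^8y^14
lcm(LM)=x^10y^14
S(f,g) (scaled by 42 to clear denominators) = 6y^12*f - 7x^2*g = 36x^6y^14 - 49x^6y^5
2 terms, deg 20.
20+2=22


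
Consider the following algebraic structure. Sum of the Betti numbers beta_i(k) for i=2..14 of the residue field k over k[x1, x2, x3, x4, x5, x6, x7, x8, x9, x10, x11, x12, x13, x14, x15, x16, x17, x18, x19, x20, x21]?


Koszul resolution: beta_i(k)=C(n,i), n=21
C(21,2)=210, C(21,3)=1330, C(21,4)=5985, C(21,5)=20349, C(21,6)=54264, C(21,7)=116280, C(21,8)=203490, C(21,9)=293930, C(21,10)=352716, C(21,11)=352716, C(21,12)=293930, C(21,13)=203490, C(21,14)=116280
Sum=2014970


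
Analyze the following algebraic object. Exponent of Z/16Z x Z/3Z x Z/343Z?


Exponent = lcm of the cyclic orders; pairwise coprime => product.
2^4*3^1*7^3=16*3*343=16464


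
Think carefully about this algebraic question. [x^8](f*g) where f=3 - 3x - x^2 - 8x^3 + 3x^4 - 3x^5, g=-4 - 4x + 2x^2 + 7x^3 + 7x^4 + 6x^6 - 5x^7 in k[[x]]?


[x^8] = sum a_i*b_j, i+j=8
  -3*-5=15
  -1*6=-6
  3*7=21
  -3*7=-21
Sum=9


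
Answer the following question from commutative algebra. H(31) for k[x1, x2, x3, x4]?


C(d+n-1,n-1)=C(34,3)=5984


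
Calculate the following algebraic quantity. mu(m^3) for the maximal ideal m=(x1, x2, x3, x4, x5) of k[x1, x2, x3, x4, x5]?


Graded Nakayama: mu(m^d) = dim_k (m^d/m^(d+1)) = #degree-3 monomials in 5 vars
C(n+d-1,d)=C(7,3)=35


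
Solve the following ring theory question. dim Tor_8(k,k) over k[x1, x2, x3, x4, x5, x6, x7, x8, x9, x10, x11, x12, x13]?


Koszul: C(n,i)=C(13,8)=1287


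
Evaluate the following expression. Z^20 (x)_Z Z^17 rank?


rank(M(x)N) = rank(M)*rank(N)
20*17 = 340


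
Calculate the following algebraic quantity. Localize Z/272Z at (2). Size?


2-primary part: 272=2^4*17
Size=2^4=16


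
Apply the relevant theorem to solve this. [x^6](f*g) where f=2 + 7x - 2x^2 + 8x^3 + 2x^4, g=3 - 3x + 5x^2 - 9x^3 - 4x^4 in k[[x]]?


[x^6] = sum a_i*b_j, i+j=6
  -2*-4=8
  8*-9=-72
  2*5=10
Sum=-54


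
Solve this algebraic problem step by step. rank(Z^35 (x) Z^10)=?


rank(M(x)N) = rank(M)*rank(N)
35*10 = 350


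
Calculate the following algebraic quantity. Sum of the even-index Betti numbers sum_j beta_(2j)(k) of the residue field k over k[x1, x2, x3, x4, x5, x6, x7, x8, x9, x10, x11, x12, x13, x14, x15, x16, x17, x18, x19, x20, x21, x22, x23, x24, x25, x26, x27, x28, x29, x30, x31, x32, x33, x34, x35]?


Koszul resolution: beta_i(k)=C(n,i), n=35
sum_even C(35,i) = 2^(n-1) = 2^34 = 17179869184


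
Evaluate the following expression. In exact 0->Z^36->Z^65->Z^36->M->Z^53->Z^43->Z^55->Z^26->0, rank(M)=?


Alt sum=0:
(-1)^0*36 + (-1)^1*65 + (-1)^2*36 + (-1)^3*? + (-1)^4*53 + (-1)^5*43 + (-1)^6*55 + (-1)^7*26=0
rank(M)=46


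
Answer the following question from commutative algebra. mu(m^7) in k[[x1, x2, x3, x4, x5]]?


C(n+d-1,d)=C(11,7)=330


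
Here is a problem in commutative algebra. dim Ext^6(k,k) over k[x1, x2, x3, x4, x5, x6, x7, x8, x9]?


C(n,i)=C(9,6)=84


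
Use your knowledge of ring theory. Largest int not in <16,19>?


gcd(16,19)=1 => F=ab-a-b=16*19-16-19=304-35=269


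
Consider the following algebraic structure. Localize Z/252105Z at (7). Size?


7-primary part: 252105=7^5*15
Size=7^5=16807


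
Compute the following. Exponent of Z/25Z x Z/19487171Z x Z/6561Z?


Exponent = lcm of the cyclic orders; pairwise coprime => product.
5^2*11^7*3^8=25*19487171*6561=3196383223275


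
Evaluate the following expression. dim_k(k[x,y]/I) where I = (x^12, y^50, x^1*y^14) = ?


k[x,y]/I, I = (x^12, y^50, x^1*y^14)
Rect: 12x50=600. Corner: (12-1)x(50-14)=396.
dim = 600-396 = 204


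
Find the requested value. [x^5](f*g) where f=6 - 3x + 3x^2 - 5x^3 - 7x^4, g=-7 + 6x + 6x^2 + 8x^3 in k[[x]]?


[x^5] = sum a_i*b_j, i+j=5
  3*8=24
  -5*6=-30
  -7*6=-42
Sum=-48


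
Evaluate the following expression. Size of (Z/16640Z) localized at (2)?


2-primary part: 16640=2^8*65
Size=2^8=256


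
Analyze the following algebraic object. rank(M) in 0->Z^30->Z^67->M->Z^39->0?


Alt sum=0:
(-1)^0*30 + (-1)^1*67 + (-1)^2*? + (-1)^3*39=0
rank(M)=76


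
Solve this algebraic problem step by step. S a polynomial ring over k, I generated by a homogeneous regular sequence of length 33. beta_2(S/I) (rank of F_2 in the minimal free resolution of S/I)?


Regular sequence => Koszul complex is the minimal free resolution.
Syz_1 minimally generated by Koszul relations f_i*e_j - f_j*e_i (i<j): mu(Syz_1) = beta_2 = C(m,2) = m(m-1)/2
m=33
33*32/2 = 528


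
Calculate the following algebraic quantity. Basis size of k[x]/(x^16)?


Basis: 1,x,...,x^15
dim=16


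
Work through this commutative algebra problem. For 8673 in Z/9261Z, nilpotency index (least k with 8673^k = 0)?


8673^k mod 9261:
k=1: 8673
k=2: 3087
k=3: 0
First zero at k = 3


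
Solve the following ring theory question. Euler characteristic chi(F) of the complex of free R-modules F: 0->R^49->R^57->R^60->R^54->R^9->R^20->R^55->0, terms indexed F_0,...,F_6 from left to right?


chi = sum (-1)^i * rank:
(-1)^0*49=49
(-1)^1*57=-57
(-1)^2*60=60
(-1)^3*54=-54
(-1)^4*9=9
(-1)^5*20=-20
(-1)^6*55=55
chi=42


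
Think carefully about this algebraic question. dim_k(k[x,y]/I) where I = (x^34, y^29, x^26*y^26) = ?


k[x,y]/I, I = (x^34, y^29, x^26*y^26)
Rect: 34x29=986. Corner: (34-26)x(29-26)=24.
dim = 986-24 = 962


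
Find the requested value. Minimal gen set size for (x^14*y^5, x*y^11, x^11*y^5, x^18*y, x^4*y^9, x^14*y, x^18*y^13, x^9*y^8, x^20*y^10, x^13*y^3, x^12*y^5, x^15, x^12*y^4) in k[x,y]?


Remove redundant (divisible by others).
x^20*y^10 redundant.
x^12*y^5 redundant.
x^18*y redundant.
x^14*y^5 redundant.
x^18*y^13 redundant.
Min: x^15, x^14*y, x^13*y^3, x^12*y^4, x^11*y^5, x^9*y^8, x^4*y^9, x*y^11
Count=8


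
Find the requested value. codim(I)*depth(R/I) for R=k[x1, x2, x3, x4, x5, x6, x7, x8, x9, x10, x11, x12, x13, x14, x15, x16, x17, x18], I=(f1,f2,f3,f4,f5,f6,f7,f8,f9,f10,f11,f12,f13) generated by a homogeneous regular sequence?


codim=13, depth=dim(R/I)=18-13=5
Product=13*5=65


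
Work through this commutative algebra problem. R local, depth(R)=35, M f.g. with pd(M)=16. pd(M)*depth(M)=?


pd+depth=35
depth=35-16=19
pd*depth=16*19=304


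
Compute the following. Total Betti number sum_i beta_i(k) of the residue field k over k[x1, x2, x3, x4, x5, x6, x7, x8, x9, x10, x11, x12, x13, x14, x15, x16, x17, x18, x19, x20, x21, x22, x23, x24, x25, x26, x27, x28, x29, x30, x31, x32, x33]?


Koszul resolution: beta_i(k)=C(n,i), n=33
sum_i C(33,i) = 2^33 = 8589934592


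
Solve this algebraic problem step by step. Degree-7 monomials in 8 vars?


C(d+n-1,n-1)=C(14,7)=3432


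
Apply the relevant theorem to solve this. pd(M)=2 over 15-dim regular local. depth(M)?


pd+depth=depth(R)=15
depth=15-2=13


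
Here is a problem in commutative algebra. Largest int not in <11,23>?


gcd(11,23)=1 => F=ab-a-b=11*23-11-23=253-34=219


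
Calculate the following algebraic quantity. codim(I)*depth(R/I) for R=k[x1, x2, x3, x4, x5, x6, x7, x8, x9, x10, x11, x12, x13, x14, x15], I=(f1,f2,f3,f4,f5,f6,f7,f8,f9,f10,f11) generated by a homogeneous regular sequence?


codim=11, depth=dim(R/I)=15-11=4
Product=11*4=44


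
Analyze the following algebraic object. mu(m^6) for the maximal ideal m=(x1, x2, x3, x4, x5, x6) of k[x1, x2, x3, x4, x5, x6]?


Graded Nakayama: mu(m^d) = dim_k (m^d/m^(d+1)) = #degree-6 monomials in 6 vars
C(n+d-1,d)=C(11,6)=462


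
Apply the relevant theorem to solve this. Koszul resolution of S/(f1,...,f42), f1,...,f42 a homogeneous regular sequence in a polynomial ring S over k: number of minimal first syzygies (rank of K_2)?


Regular sequence => Koszul complex is the minimal free resolution.
Syz_1 minimally generated by Koszul relations f_i*e_j - f_j*e_i (i<j): mu(Syz_1) = beta_2 = C(m,2) = m(m-1)/2
m=42
42*41/2 = 861


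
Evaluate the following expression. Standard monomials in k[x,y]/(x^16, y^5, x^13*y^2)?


k[x,y]/I, I = (x^16, y^5, x^13*y^2)
Rect: 16x5=80. Corner: (16-13)x(5-2)=9.
dim = 80-9 = 71


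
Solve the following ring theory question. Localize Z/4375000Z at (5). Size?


5-primary part: 4375000=5^7*56
Size=5^7=78125


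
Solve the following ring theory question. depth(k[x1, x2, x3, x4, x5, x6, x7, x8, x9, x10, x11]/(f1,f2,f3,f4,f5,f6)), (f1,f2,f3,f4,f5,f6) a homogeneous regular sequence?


depth(R)=11
depth(R/I)=11-6=5


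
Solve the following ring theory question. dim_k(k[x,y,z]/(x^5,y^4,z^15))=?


Basis: x^iy^jz^k, i<5,j<4,k<15
5*4*15=300


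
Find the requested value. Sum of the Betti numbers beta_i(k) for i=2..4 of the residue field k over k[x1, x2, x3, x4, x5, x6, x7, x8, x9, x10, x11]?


Koszul resolution: beta_i(k)=C(n,i), n=11
C(11,2)=55, C(11,3)=165, C(11,4)=330
Sum=550


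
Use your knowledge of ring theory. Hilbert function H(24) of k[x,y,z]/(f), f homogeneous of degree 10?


C(26,2)-C(16,2)=325-120=205


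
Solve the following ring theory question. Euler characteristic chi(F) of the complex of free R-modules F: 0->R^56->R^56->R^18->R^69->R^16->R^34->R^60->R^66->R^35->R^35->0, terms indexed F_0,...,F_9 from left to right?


chi = sum (-1)^i * rank:
(-1)^0*56=56
(-1)^1*56=-56
(-1)^2*18=18
(-1)^3*69=-69
(-1)^4*16=16
(-1)^5*34=-34
(-1)^6*60=60
(-1)^7*66=-66
(-1)^8*35=35
(-1)^9*35=-35
chi=-75


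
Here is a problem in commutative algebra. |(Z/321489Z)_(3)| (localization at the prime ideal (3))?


3-primary part: 321489=3^8*49
Size=3^8=6561


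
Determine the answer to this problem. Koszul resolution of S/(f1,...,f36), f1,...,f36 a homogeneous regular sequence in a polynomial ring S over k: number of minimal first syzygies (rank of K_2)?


Regular sequence => Koszul complex is the minimal free resolution.
Syz_1 minimally generated by Koszul relations f_i*e_j - f_j*e_i (i<j): mu(Syz_1) = beta_2 = C(m,2) = m(m-1)/2
m=36
36*35/2 = 630


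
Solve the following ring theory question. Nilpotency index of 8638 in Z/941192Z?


8638^k mod 941192:
k=1: 8638
k=2: 260876
k=3: 233240
k=4: 576240
k=5: 537824
k=6: 0
First zero at k = 6


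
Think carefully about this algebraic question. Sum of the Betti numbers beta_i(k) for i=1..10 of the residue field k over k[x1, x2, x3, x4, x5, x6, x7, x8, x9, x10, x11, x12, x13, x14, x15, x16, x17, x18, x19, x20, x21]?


Koszul resolution: beta_i(k)=C(n,i), n=21
C(21,1)=21, C(21,2)=210, C(21,3)=1330, C(21,4)=5985, C(21,5)=20349, C(21,6)=54264, C(21,7)=116280, C(21,8)=203490, C(21,9)=293930, C(21,10)=352716
Sum=1048575


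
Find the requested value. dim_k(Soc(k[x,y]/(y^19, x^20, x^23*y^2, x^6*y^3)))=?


Socle = ann(m) = span of standard monomials u with x*u, y*u in I (staircase corners).
Redundant generators: x^23*y^2
Minimal generators: x^20, x^6*y^3, y^19
Corners: x^5y^18, x^19y^2
Socle dim=2


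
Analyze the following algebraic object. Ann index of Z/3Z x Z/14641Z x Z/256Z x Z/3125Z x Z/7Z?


Exponent = lcm of the cyclic orders; pairwise coprime => product.
3^1*11^4*2^8*5^5*7^1=3*14641*256*3125*7=245968800000


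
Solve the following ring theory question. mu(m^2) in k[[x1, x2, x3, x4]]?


C(n+d-1,d)=C(5,2)=10


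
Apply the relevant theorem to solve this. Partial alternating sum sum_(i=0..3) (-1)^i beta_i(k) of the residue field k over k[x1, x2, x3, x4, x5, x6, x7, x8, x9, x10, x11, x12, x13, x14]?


Koszul resolution: beta_i(k)=C(n,i), n=14
sum_(i=0..p) (-1)^i C(n,i) = (-1)^p C(n-1,p)
(-1)^3*C(13,3) = (-1)^3*286 = -286


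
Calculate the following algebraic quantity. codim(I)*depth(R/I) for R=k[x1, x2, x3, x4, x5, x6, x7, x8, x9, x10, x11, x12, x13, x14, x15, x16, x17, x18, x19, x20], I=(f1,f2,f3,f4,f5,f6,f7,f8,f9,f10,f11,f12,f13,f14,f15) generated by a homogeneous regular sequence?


codim=15, depth=dim(R/I)=20-15=5
Product=15*5=75


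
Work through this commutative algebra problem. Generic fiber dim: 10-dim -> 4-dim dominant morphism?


dim(fiber)=dim(X)-dim(Y)=10-4=6


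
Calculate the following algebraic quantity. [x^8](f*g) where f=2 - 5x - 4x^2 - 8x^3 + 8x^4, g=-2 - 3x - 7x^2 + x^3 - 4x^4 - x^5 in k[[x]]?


[x^8] = sum a_i*b_j, i+j=8
  -8*-1=8
  8*-4=-32
Sum=-24


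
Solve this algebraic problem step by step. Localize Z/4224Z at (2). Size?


2-primary part: 4224=2^7*33
Size=2^7=128


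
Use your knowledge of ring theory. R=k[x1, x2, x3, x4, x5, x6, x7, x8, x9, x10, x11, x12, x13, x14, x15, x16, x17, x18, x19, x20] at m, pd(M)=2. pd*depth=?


pd+depth=20
depth=20-2=18
pd*depth=2*18=36


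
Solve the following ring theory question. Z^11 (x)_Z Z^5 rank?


rank(M(x)N) = rank(M)*rank(N)
11*5 = 55


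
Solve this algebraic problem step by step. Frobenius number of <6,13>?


gcd(6,13)=1 => F=ab-a-b=6*13-6-13=78-19=59


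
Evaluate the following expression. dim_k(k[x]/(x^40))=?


Basis: 1,x,...,x^39
dim=40


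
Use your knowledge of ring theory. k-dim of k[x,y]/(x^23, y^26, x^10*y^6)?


k[x,y]/I, I = (x^23, y^26, x^10*y^6)
Rect: 23x26=598. Corner: (23-10)x(26-6)=260.
dim = 598-260 = 338


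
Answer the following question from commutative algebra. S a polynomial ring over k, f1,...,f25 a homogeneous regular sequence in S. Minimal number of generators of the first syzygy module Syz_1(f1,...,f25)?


Regular sequence => Koszul complex is the minimal free resolution.
Syz_1 minimally generated by Koszul relations f_i*e_j - f_j*e_i (i<j): mu(Syz_1) = beta_2 = C(m,2) = m(m-1)/2
m=25
25*24/2 = 300


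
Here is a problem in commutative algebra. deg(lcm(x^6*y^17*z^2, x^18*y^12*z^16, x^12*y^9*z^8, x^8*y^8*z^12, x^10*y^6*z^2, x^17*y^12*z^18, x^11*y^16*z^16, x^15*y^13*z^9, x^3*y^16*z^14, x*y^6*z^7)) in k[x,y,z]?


lcm = componentwise max:
x: max(6,18,12,8,10,17,11,15,3,1)=18
y: max(17,12,9,8,6,12,16,13,16,6)=17
z: max(2,16,8,12,2,18,16,9,14,7)=18
Total=18+17+18=53


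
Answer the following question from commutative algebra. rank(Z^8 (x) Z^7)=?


rank(M(x)N) = rank(M)*rank(N)
8*7 = 56


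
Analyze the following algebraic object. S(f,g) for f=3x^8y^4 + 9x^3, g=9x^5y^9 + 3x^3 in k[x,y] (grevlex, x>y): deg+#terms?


LT(f)=3x^8y^4, LT(g)=9x^5y^9
lcm(LM)=x^8y^9
S(f,g) (scaled by 27 to clear denominators) = 9y^5*f - 3x^3*g = 81x^3y^5 - 9x^6
2 terms, deg 8.
8+2=10


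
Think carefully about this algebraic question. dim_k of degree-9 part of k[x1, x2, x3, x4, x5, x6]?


C(d+n-1,n-1)=C(14,5)=2002


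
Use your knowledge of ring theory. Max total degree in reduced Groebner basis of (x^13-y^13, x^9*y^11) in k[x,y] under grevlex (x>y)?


LT(f1)=x^13, LT(f2)=x^9y^11, lcm=x^13y^11
S(f1,f2) = y^11*f1 - x^4*f2 = -y^24
Reduced GB = {f1, f2, y^24}; degrees 13, 20, 24
Max = 24


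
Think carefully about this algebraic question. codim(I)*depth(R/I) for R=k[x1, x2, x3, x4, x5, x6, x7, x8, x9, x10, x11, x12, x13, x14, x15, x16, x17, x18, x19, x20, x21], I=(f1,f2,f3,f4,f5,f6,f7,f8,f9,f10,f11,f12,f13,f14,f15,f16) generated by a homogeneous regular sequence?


codim=16, depth=dim(R/I)=21-16=5
Product=16*5=80


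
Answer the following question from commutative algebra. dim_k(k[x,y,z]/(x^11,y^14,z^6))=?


Basis: x^iy^jz^k, i<11,j<14,k<6
11*14*6=924


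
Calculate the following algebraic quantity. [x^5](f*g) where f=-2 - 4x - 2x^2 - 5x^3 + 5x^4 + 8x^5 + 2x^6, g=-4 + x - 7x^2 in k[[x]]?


[x^5] = sum a_i*b_j, i+j=5
  -5*-7=35
  5*1=5
  8*-4=-32
Sum=8


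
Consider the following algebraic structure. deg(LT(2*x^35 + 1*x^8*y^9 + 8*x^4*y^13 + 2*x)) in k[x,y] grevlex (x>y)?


LT: 2*x^35
deg_x=35, deg_y=0
Total=35+0=35


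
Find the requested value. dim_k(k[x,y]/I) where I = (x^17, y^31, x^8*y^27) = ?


k[x,y]/I, I = (x^17, y^31, x^8*y^27)
Rect: 17x31=527. Corner: (17-8)x(31-27)=36.
dim = 527-36 = 491


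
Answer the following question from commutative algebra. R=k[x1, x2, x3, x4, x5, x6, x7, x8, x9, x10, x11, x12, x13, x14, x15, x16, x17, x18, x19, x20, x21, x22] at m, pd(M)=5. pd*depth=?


pd+depth=22
depth=22-5=17
pd*depth=5*17=85


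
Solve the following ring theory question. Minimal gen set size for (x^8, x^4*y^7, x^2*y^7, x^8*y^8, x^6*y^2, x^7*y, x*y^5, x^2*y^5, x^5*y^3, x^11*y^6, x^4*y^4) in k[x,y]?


Remove redundant (divisible by others).
x^11*y^6 redundant.
x^4*y^7 redundant.
x^8*y^8 redundant.
x^2*y^7 redundant.
x^2*y^5 redundant.
Min: x^8, x^7*y, x^6*y^2, x^5*y^3, x^4*y^4, x*y^5
Count=6


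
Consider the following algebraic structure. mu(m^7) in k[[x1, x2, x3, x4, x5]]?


C(n+d-1,d)=C(11,7)=330


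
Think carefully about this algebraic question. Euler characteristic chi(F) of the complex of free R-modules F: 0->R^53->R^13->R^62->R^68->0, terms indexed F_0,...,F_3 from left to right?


chi = sum (-1)^i * rank:
(-1)^0*53=53
(-1)^1*13=-13
(-1)^2*62=62
(-1)^3*68=-68
chi=34
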